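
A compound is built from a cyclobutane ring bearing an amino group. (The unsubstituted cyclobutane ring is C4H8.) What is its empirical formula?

Atom tally by fragment:
  cyclobutane ring core → C:4 H:8
  (− 1 ring H displaced by substituents)
  + NH2 → N:1 H:2
Element totals:
  C: 4
  H: 9
  N: 1
Molecular formula: C4H9N.
gcd of subscripts (4, 9, 1) = 1, so the empirical formula equals the molecular formula.

C4H9N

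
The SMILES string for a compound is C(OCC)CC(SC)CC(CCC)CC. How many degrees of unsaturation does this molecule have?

Atom tally by fragment:
  C2H5OCH2 → C:3 H:7 O:1
  CH2 → C:1 H:2
  CH(SCH3) → C:2 H:4 S:1
  CH2 → C:1 H:2
  CH(CH2CH2CH3) → C:4 H:8
  CH2 → C:1 H:2
  CH3 → C:1 H:3
Element totals:
  C: 13
  H: 28
  O: 1
  S: 1
Molecular formula: C13H28OS.
DoU = (2C + 2 + N − H − X) / 2 = (2·13 + 2 + 0 − 28 − 0) / 2 = 0.

0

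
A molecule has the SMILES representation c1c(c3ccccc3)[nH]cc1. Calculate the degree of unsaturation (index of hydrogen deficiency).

Atom tally by fragment:
  pyrrole ring core → C:4 H:5 N:1
  (− 1 ring H displaced by substituents)
  + C6H5 → C:6 H:5
Element totals:
  C: 10
  H: 9
  N: 1
Molecular formula: C10H9N.
DoU = (2C + 2 + N − H − X) / 2 = (2·10 + 2 + 1 − 9 − 0) / 2 = 7.

7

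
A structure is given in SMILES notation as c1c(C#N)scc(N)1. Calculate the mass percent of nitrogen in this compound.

Atom tally by fragment:
  thiophene ring core → C:4 H:4 S:1
  (− 2 ring H displaced by substituents)
  + CN → C:1 N:1
  + NH2 → N:1 H:2
Element totals:
  C: 5
  H: 4
  N: 2
  S: 1
Molecular formula: C5H4N2S.
Molar mass = 124.161 g/mol.
Mass from N: 2 × 14.007 = 28.014 g/mol.
%N = 28.014 / 124.161 × 100 = 22.56%.

22.56%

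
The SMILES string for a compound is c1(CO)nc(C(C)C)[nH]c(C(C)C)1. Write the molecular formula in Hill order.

C10H18N2O

Atom tally by fragment:
  imidazole ring core → C:3 H:4 N:2
  (− 3 ring H displaced by substituents)
  + CH2OH → C:1 H:3 O:1
  + CH(CH3)2 → C:3 H:7
  + CH(CH3)2 → C:3 H:7
Element totals:
  C: 10
  H: 18
  N: 2
  O: 1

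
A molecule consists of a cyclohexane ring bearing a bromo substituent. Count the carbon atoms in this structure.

6

Atom tally by fragment:
  cyclohexane ring core → C:6 H:12
  (− 1 ring H displaced by substituents)
  + Br → Br:1
Element totals:
  C: 6
  H: 11
  Br: 1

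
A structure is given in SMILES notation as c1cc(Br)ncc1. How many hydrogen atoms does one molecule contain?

Atom tally by fragment:
  pyridine ring core → C:5 H:5 N:1
  (− 1 ring H displaced by substituents)
  + Br → Br:1
Element totals:
  C: 5
  H: 4
  Br: 1
  N: 1

4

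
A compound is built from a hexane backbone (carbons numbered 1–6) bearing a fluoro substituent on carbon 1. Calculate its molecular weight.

104.17 g/mol

Atom tally by fragment:
  FCH2 → C:1 H:2 F:1
  CH2 → C:1 H:2
  CH2 → C:1 H:2
  CH2 → C:1 H:2
  CH2 → C:1 H:2
  CH3 → C:1 H:3
Element totals:
  C: 6
  H: 13
  F: 1
Molecular formula: C6H13F.
  M = 6(12.011) + 13(1.008) + 18.998
    = 72.066 + 13.104 + 18.998 = 104.168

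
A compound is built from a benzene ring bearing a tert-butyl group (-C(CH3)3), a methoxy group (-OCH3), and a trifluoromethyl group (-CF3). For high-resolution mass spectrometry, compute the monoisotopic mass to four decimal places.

232.1075

Atom tally by fragment:
  benzene ring core → C:6 H:6
  (− 3 ring H displaced by substituents)
  + C(CH3)3 → C:4 H:9
  + OCH3 → C:1 H:3 O:1
  + CF3 → C:1 F:3
Element totals:
  C: 12
  H: 15
  F: 3
  O: 1
Molecular formula: C12H15F3O.
  M = 12(12.0) + 15(1.007825) + 3(18.998403) + 15.994915
    = 144.000000 + 15.117375 + 56.995209 + 15.994915 = 232.107499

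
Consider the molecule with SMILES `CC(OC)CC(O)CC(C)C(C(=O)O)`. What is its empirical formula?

Atom tally by fragment:
  CH3 → C:1 H:3
  CH(OCH3) → C:2 H:4 O:1
  CH2 → C:1 H:2
  CH(OH) → C:1 H:2 O:1
  CH2 → C:1 H:2
  CH(CH3) → C:2 H:4
  CH2COOH → C:2 H:3 O:2
Element totals:
  C: 10
  H: 20
  O: 4
Molecular formula: C10H20O4.
gcd of subscripts = 2; dividing each by 2:
  C: 10/2 = 5
  H: 20/2 = 10
  O: 4/2 = 2

C5H10O2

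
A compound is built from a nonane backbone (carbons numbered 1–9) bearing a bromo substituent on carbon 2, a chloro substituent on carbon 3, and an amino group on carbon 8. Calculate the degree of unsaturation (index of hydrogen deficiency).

Atom tally by fragment:
  CH3 → C:1 H:3
  CH(Br) → C:1 H:1 Br:1
  CH(Cl) → C:1 H:1 Cl:1
  CH2 → C:1 H:2
  CH2 → C:1 H:2
  CH2 → C:1 H:2
  CH2 → C:1 H:2
  CH(NH2) → C:1 H:3 N:1
  CH3 → C:1 H:3
Element totals:
  C: 9
  H: 19
  Br: 1
  Cl: 1
  N: 1
Molecular formula: C9H19BrClN.
DoU = (2C + 2 + N − H − X) / 2 = (2·9 + 2 + 1 − 19 − 2) / 2 = 0.

0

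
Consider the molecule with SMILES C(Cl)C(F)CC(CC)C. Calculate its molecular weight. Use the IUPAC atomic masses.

152.64 g/mol

Atom tally by fragment:
  ClCH2 → C:1 H:2 Cl:1
  CH(F) → C:1 H:1 F:1
  CH2 → C:1 H:2
  CH(C2H5) → C:3 H:6
  CH3 → C:1 H:3
Element totals:
  C: 7
  H: 14
  Cl: 1
  F: 1
Molecular formula: C7H14ClF.
  M = 7(12.011) + 14(1.008) + 35.45 + 18.998
    = 84.077 + 14.112 + 35.450 + 18.998 = 152.637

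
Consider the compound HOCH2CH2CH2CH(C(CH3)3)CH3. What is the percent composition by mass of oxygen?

11.09%

Element totals:
  C: 9
  H: 20
  O: 1
Molecular formula: C9H20O.
Molar mass = 144.258 g/mol.
Mass from O: 1 × 15.999 = 15.999 g/mol.
%O = 15.999 / 144.258 × 100 = 11.09%.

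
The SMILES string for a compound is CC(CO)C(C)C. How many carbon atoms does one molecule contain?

6

Atom tally by fragment:
  CH3 → C:1 H:3
  CH(CH2OH) → C:2 H:4 O:1
  CH(CH3) → C:2 H:4
  CH3 → C:1 H:3
Element totals:
  C: 6
  H: 14
  O: 1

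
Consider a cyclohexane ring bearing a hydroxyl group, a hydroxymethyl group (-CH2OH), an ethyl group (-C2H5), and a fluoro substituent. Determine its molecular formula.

Atom tally by fragment:
  cyclohexane ring core → C:6 H:12
  (− 4 ring H displaced by substituents)
  + OH → O:1 H:1
  + CH2OH → C:1 H:3 O:1
  + C2H5 → C:2 H:5
  + F → F:1
Element totals:
  C: 9
  H: 17
  F: 1
  O: 2

C9H17FO2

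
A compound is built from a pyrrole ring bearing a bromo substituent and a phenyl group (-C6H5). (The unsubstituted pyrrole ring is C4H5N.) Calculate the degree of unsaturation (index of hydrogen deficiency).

7

Atom tally by fragment:
  pyrrole ring core → C:4 H:5 N:1
  (− 2 ring H displaced by substituents)
  + Br → Br:1
  + C6H5 → C:6 H:5
Element totals:
  C: 10
  H: 8
  Br: 1
  N: 1
Molecular formula: C10H8BrN.
DoU = (2C + 2 + N − H − X) / 2 = (2·10 + 2 + 1 − 8 − 1) / 2 = 7.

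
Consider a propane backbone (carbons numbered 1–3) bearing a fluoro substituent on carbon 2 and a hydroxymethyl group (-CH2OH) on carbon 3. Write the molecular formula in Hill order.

Atom tally by fragment:
  CH3 → C:1 H:3
  CH(F) → C:1 H:1 F:1
  CH2CH2OH → C:2 H:5 O:1
Element totals:
  C: 4
  H: 9
  F: 1
  O: 1

C4H9FO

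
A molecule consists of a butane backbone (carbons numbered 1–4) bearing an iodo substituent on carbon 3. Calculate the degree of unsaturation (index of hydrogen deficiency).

Atom tally by fragment:
  CH3 → C:1 H:3
  CH2 → C:1 H:2
  CH(I) → C:1 H:1 I:1
  CH3 → C:1 H:3
Element totals:
  C: 4
  H: 9
  I: 1
Molecular formula: C4H9I.
DoU = (2C + 2 + N − H − X) / 2 = (2·4 + 2 + 0 − 9 − 1) / 2 = 0.

0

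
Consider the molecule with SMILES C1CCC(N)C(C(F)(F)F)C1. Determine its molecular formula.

C7H12F3N

Atom tally by fragment:
  cyclohexane ring core → C:6 H:12
  (− 2 ring H displaced by substituents)
  + NH2 → N:1 H:2
  + CF3 → C:1 F:3
Element totals:
  C: 7
  H: 12
  F: 3
  N: 1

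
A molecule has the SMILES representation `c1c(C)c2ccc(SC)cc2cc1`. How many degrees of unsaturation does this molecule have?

Atom tally by fragment:
  naphthalene ring system core → C:10 H:8
  (− 2 ring H displaced by substituents)
  + CH3 → C:1 H:3
  + SCH3 → C:1 H:3 S:1
Element totals:
  C: 12
  H: 12
  S: 1
Molecular formula: C12H12S.
DoU = (2C + 2 + N − H − X) / 2 = (2·12 + 2 + 0 − 12 − 0) / 2 = 7.

7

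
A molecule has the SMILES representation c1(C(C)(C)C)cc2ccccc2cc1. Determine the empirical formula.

C7H8

Atom tally by fragment:
  naphthalene ring system core → C:10 H:8
  (− 1 ring H displaced by substituents)
  + C(CH3)3 → C:4 H:9
Element totals:
  C: 14
  H: 16
Molecular formula: C14H16.
gcd of subscripts = 2; dividing each by 2:
  C: 14/2 = 7
  H: 16/2 = 8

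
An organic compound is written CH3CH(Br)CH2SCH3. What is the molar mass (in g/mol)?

169.08 g/mol

Atom tally by fragment:
  CH3 → C:1 H:3
  CH(Br) → C:1 H:1 Br:1
  CH2SCH3 → C:2 H:5 S:1
Element totals:
  C: 4
  H: 9
  Br: 1
  S: 1
Molecular formula: C4H9BrS.
  M = 4(12.011) + 9(1.008) + 79.904 + 32.06
    = 48.044 + 9.072 + 79.904 + 32.060 = 169.080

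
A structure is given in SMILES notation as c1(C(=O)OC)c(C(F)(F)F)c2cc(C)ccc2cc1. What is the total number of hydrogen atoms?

Atom tally by fragment:
  naphthalene ring system core → C:10 H:8
  (− 3 ring H displaced by substituents)
  + COOCH3 → C:2 H:3 O:2
  + CF3 → C:1 F:3
  + CH3 → C:1 H:3
Element totals:
  C: 14
  H: 11
  F: 3
  O: 2

11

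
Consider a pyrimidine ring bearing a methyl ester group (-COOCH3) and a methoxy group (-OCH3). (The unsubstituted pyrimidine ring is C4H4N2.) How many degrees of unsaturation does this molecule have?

Atom tally by fragment:
  pyrimidine ring core → C:4 H:4 N:2
  (− 2 ring H displaced by substituents)
  + COOCH3 → C:2 H:3 O:2
  + OCH3 → C:1 H:3 O:1
Element totals:
  C: 7
  H: 8
  N: 2
  O: 3
Molecular formula: C7H8N2O3.
DoU = (2C + 2 + N − H − X) / 2 = (2·7 + 2 + 2 − 8 − 0) / 2 = 5.

5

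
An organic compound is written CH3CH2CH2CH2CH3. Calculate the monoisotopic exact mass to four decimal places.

Atom tally by fragment:
  CH3 → C:1 H:3
  CH2 → C:1 H:2
  CH2 → C:1 H:2
  CH2 → C:1 H:2
  CH3 → C:1 H:3
Element totals:
  C: 5
  H: 12
Molecular formula: C5H12.
  M = 5(12.0) + 12(1.007825)
    = 60.000000 + 12.093900 = 72.093900

72.0939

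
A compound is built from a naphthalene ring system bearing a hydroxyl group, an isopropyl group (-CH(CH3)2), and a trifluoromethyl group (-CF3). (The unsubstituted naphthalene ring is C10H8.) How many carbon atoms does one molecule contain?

Atom tally by fragment:
  naphthalene ring system core → C:10 H:8
  (− 3 ring H displaced by substituents)
  + OH → O:1 H:1
  + CH(CH3)2 → C:3 H:7
  + CF3 → C:1 F:3
Element totals:
  C: 14
  H: 13
  F: 3
  O: 1

14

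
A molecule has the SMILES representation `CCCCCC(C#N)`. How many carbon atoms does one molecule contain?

Atom tally by fragment:
  CH3 → C:1 H:3
  CH2 → C:1 H:2
  CH2 → C:1 H:2
  CH2 → C:1 H:2
  CH2 → C:1 H:2
  CH2CN → C:2 H:2 N:1
Element totals:
  C: 7
  H: 13
  N: 1

7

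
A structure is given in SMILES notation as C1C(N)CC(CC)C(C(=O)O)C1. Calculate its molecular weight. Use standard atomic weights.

Atom tally by fragment:
  cyclohexane ring core → C:6 H:12
  (− 3 ring H displaced by substituents)
  + NH2 → N:1 H:2
  + C2H5 → C:2 H:5
  + COOH → C:1 H:1 O:2
Element totals:
  C: 9
  H: 17
  N: 1
  O: 2
Molecular formula: C9H17NO2.
  M = 9(12.011) + 17(1.008) + 14.007 + 2(15.999)
    = 108.099 + 17.136 + 14.007 + 31.998 = 171.240

171.24 g/mol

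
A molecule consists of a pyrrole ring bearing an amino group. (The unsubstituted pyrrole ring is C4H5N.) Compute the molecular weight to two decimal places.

Atom tally by fragment:
  pyrrole ring core → C:4 H:5 N:1
  (− 1 ring H displaced by substituents)
  + NH2 → N:1 H:2
Element totals:
  C: 4
  H: 6
  N: 2
Molecular formula: C4H6N2.
  M = 4(12.011) + 6(1.008) + 2(14.007)
    = 48.044 + 6.048 + 28.014 = 82.106

82.11 g/mol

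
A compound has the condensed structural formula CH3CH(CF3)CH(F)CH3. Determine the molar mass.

144.11 g/mol

Atom tally by fragment:
  CH3 → C:1 H:3
  CH(CF3) → C:2 H:1 F:3
  CH(F) → C:1 H:1 F:1
  CH3 → C:1 H:3
Element totals:
  C: 5
  H: 8
  F: 4
Molecular formula: C5H8F4.
  M = 5(12.011) + 8(1.008) + 4(18.998)
    = 60.055 + 8.064 + 75.992 = 144.111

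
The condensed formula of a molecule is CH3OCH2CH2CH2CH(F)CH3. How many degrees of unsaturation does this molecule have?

Atom tally by fragment:
  CH3OCH2 → C:2 H:5 O:1
  CH2 → C:1 H:2
  CH2 → C:1 H:2
  CH(F) → C:1 H:1 F:1
  CH3 → C:1 H:3
Element totals:
  C: 6
  H: 13
  F: 1
  O: 1
Molecular formula: C6H13FO.
DoU = (2C + 2 + N − H − X) / 2 = (2·6 + 2 + 0 − 13 − 1) / 2 = 0.

0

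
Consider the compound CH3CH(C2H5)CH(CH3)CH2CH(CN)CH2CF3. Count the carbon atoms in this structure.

Atom tally by fragment:
  CH3 → C:1 H:3
  CH(C2H5) → C:3 H:6
  CH(CH3) → C:2 H:4
  CH2 → C:1 H:2
  CH(CN) → C:2 H:1 N:1
  CH2CF3 → C:2 H:2 F:3
Element totals:
  C: 11
  H: 18
  F: 3
  N: 1

11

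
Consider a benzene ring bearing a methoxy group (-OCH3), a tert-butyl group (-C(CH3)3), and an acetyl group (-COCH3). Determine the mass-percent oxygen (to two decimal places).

Atom tally by fragment:
  benzene ring core → C:6 H:6
  (− 3 ring H displaced by substituents)
  + OCH3 → C:1 H:3 O:1
  + C(CH3)3 → C:4 H:9
  + COCH3 → C:2 H:3 O:1
Element totals:
  C: 13
  H: 18
  O: 2
Molecular formula: C13H18O2.
Molar mass = 206.285 g/mol.
Mass from O: 2 × 15.999 = 31.998 g/mol.
%O = 31.998 / 206.285 × 100 = 15.51%.

15.51%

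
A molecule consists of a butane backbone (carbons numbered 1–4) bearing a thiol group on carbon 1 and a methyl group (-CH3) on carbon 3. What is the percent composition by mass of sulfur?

30.76%

Atom tally by fragment:
  HSCH2 → C:1 H:3 S:1
  CH2 → C:1 H:2
  CH(CH3) → C:2 H:4
  CH3 → C:1 H:3
Element totals:
  C: 5
  H: 12
  S: 1
Molecular formula: C5H12S.
Molar mass = 104.211 g/mol.
Mass from S: 1 × 32.06 = 32.060 g/mol.
%S = 32.060 / 104.211 × 100 = 30.76%.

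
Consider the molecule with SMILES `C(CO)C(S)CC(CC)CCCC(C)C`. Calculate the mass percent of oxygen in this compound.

6.88%

Atom tally by fragment:
  HOCH2CH2 → C:2 H:5 O:1
  CH(SH) → C:1 H:2 S:1
  CH2 → C:1 H:2
  CH(C2H5) → C:3 H:6
  CH2 → C:1 H:2
  CH2 → C:1 H:2
  CH2 → C:1 H:2
  CH(CH3) → C:2 H:4
  CH3 → C:1 H:3
Element totals:
  C: 13
  H: 28
  O: 1
  S: 1
Molecular formula: C13H28OS.
Molar mass = 232.426 g/mol.
Mass from O: 1 × 15.999 = 15.999 g/mol.
%O = 15.999 / 232.426 × 100 = 6.88%.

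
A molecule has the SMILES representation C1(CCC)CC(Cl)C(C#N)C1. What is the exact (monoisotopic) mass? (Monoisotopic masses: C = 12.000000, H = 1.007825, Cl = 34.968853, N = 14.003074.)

171.0815

Atom tally by fragment:
  cyclopentane ring core → C:5 H:10
  (− 3 ring H displaced by substituents)
  + CH2CH2CH3 → C:3 H:7
  + Cl → Cl:1
  + CN → C:1 N:1
Element totals:
  C: 9
  H: 14
  Cl: 1
  N: 1
Molecular formula: C9H14ClN.
  M = 9(12.0) + 14(1.007825) + 34.968853 + 14.003074
    = 108.000000 + 14.109550 + 34.968853 + 14.003074 = 171.081477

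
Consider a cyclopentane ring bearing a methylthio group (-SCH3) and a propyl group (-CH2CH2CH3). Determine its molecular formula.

C9H18S

Atom tally by fragment:
  cyclopentane ring core → C:5 H:10
  (− 2 ring H displaced by substituents)
  + SCH3 → C:1 H:3 S:1
  + CH2CH2CH3 → C:3 H:7
Element totals:
  C: 9
  H: 18
  S: 1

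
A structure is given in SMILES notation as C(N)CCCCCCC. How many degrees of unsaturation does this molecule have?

0

Atom tally by fragment:
  H2NCH2 → C:1 H:4 N:1
  CH2 → C:1 H:2
  CH2 → C:1 H:2
  CH2 → C:1 H:2
  CH2 → C:1 H:2
  CH2 → C:1 H:2
  CH2 → C:1 H:2
  CH3 → C:1 H:3
Element totals:
  C: 8
  H: 19
  N: 1
Molecular formula: C8H19N.
DoU = (2C + 2 + N − H − X) / 2 = (2·8 + 2 + 1 − 19 − 0) / 2 = 0.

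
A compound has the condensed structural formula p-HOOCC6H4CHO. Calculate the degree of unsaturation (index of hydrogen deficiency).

6

Element totals:
  C: 8
  H: 6
  O: 3
Molecular formula: C8H6O3.
DoU = (2C + 2 + N − H − X) / 2 = (2·8 + 2 + 0 − 6 − 0) / 2 = 6.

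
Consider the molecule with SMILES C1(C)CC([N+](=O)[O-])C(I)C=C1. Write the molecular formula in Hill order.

Atom tally by fragment:
  cyclohexene ring core → C:6 H:10
  (− 3 ring H displaced by substituents)
  + CH3 → C:1 H:3
  + NO2 → N:1 O:2
  + I → I:1
Element totals:
  C: 7
  H: 10
  I: 1
  N: 1
  O: 2

C7H10INO2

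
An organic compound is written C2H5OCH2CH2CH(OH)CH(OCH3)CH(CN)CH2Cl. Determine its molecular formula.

C10H18ClNO3

Atom tally by fragment:
  C2H5OCH2 → C:3 H:7 O:1
  CH2 → C:1 H:2
  CH(OH) → C:1 H:2 O:1
  CH(OCH3) → C:2 H:4 O:1
  CH(CN) → C:2 H:1 N:1
  CH2Cl → C:1 H:2 Cl:1
Element totals:
  C: 10
  H: 18
  Cl: 1
  N: 1
  O: 3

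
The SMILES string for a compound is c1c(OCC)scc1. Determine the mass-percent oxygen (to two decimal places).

Atom tally by fragment:
  thiophene ring core → C:4 H:4 S:1
  (− 1 ring H displaced by substituents)
  + OC2H5 → C:2 H:5 O:1
Element totals:
  C: 6
  H: 8
  O: 1
  S: 1
Molecular formula: C6H8OS.
Molar mass = 128.189 g/mol.
Mass from O: 1 × 15.999 = 15.999 g/mol.
%O = 15.999 / 128.189 × 100 = 12.48%.

12.48%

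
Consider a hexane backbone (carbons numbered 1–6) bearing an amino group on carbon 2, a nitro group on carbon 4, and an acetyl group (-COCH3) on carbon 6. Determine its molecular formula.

Atom tally by fragment:
  CH3 → C:1 H:3
  CH(NH2) → C:1 H:3 N:1
  CH2 → C:1 H:2
  CH(NO2) → C:1 H:1 N:1 O:2
  CH2 → C:1 H:2
  CH2COCH3 → C:3 H:5 O:1
Element totals:
  C: 8
  H: 16
  N: 2
  O: 3

C8H16N2O3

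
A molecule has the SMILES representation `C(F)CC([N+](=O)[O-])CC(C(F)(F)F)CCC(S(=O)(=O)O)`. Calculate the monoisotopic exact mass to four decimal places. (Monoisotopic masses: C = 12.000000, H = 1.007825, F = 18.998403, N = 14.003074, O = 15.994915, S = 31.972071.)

325.0607

Atom tally by fragment:
  FCH2 → C:1 H:2 F:1
  CH2 → C:1 H:2
  CH(NO2) → C:1 H:1 N:1 O:2
  CH2 → C:1 H:2
  CH(CF3) → C:2 H:1 F:3
  CH2 → C:1 H:2
  CH2 → C:1 H:2
  CH2SO3H → C:1 H:3 S:1 O:3
Element totals:
  C: 9
  H: 15
  F: 4
  N: 1
  O: 5
  S: 1
Molecular formula: C9H15F4NO5S.
  M = 9(12.0) + 15(1.007825) + 4(18.998403) + 14.003074 + 5(15.994915) + 31.972071
    = 108.000000 + 15.117375 + 75.993612 + 14.003074 + 79.974575 + 31.972071 = 325.060707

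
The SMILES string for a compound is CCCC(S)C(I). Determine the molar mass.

Atom tally by fragment:
  CH3 → C:1 H:3
  CH2 → C:1 H:2
  CH2 → C:1 H:2
  CH(SH) → C:1 H:2 S:1
  CH2I → C:1 H:2 I:1
Element totals:
  C: 5
  H: 11
  I: 1
  S: 1
Molecular formula: C5H11IS.
  M = 5(12.011) + 11(1.008) + 126.904 + 32.06
    = 60.055 + 11.088 + 126.904 + 32.060 = 230.107

230.11 g/mol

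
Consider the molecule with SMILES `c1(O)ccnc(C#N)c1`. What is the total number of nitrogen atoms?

2

Atom tally by fragment:
  pyridine ring core → C:5 H:5 N:1
  (− 2 ring H displaced by substituents)
  + OH → O:1 H:1
  + CN → C:1 N:1
Element totals:
  C: 6
  H: 4
  N: 2
  O: 1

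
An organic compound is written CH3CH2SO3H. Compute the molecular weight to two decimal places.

Atom tally by fragment:
  CH3 → C:1 H:3
  CH2SO3H → C:1 H:3 S:1 O:3
Element totals:
  C: 2
  H: 6
  O: 3
  S: 1
Molecular formula: C2H6O3S.
  M = 2(12.011) + 6(1.008) + 3(15.999) + 32.06
    = 24.022 + 6.048 + 47.997 + 32.060 = 110.127

110.13 g/mol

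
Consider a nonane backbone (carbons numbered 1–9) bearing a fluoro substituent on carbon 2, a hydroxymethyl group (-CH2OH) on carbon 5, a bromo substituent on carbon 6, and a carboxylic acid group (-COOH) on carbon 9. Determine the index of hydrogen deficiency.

1

Atom tally by fragment:
  CH3 → C:1 H:3
  CH(F) → C:1 H:1 F:1
  CH2 → C:1 H:2
  CH2 → C:1 H:2
  CH(CH2OH) → C:2 H:4 O:1
  CH(Br) → C:1 H:1 Br:1
  CH2 → C:1 H:2
  CH2 → C:1 H:2
  CH2COOH → C:2 H:3 O:2
Element totals:
  C: 11
  H: 20
  Br: 1
  F: 1
  O: 3
Molecular formula: C11H20BrFO3.
DoU = (2C + 2 + N − H − X) / 2 = (2·11 + 2 + 0 − 20 − 2) / 2 = 1.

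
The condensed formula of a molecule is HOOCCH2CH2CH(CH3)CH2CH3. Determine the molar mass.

130.19 g/mol

Element totals:
  C: 7
  H: 14
  O: 2
Molecular formula: C7H14O2.
  M = 7(12.011) + 14(1.008) + 2(15.999)
    = 84.077 + 14.112 + 31.998 = 130.187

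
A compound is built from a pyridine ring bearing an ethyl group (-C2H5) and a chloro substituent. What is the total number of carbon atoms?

Atom tally by fragment:
  pyridine ring core → C:5 H:5 N:1
  (− 2 ring H displaced by substituents)
  + C2H5 → C:2 H:5
  + Cl → Cl:1
Element totals:
  C: 7
  H: 8
  Cl: 1
  N: 1

7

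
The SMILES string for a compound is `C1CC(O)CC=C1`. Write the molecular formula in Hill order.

C6H10O

Atom tally by fragment:
  cyclohexene ring core → C:6 H:10
  (− 1 ring H displaced by substituents)
  + OH → O:1 H:1
Element totals:
  C: 6
  H: 10
  O: 1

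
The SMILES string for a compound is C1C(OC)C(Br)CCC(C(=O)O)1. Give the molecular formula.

C8H13BrO3

Atom tally by fragment:
  cyclohexane ring core → C:6 H:12
  (− 3 ring H displaced by substituents)
  + OCH3 → C:1 H:3 O:1
  + Br → Br:1
  + COOH → C:1 H:1 O:2
Element totals:
  C: 8
  H: 13
  Br: 1
  O: 3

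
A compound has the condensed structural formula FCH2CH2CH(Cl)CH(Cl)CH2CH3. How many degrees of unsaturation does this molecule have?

Atom tally by fragment:
  FCH2 → C:1 H:2 F:1
  CH2 → C:1 H:2
  CH(Cl) → C:1 H:1 Cl:1
  CH(Cl) → C:1 H:1 Cl:1
  CH2 → C:1 H:2
  CH3 → C:1 H:3
Element totals:
  C: 6
  H: 11
  Cl: 2
  F: 1
Molecular formula: C6H11Cl2F.
DoU = (2C + 2 + N − H − X) / 2 = (2·6 + 2 + 0 − 11 − 3) / 2 = 0.

0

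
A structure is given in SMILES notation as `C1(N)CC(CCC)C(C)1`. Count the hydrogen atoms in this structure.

Atom tally by fragment:
  cyclobutane ring core → C:4 H:8
  (− 3 ring H displaced by substituents)
  + NH2 → N:1 H:2
  + CH2CH2CH3 → C:3 H:7
  + CH3 → C:1 H:3
Element totals:
  C: 8
  H: 17
  N: 1

17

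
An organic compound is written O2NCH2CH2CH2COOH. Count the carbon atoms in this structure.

4

Atom tally by fragment:
  O2NCH2 → C:1 H:2 N:1 O:2
  CH2 → C:1 H:2
  CH2COOH → C:2 H:3 O:2
Element totals:
  C: 4
  H: 7
  N: 1
  O: 4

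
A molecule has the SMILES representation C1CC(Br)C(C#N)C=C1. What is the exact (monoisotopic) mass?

Atom tally by fragment:
  cyclohexene ring core → C:6 H:10
  (− 2 ring H displaced by substituents)
  + Br → Br:1
  + CN → C:1 N:1
Element totals:
  C: 7
  H: 8
  Br: 1
  N: 1
Molecular formula: C7H8BrN.
  M = 7(12.0) + 8(1.007825) + 78.918338 + 14.003074
    = 84.000000 + 8.062600 + 78.918338 + 14.003074 = 184.984012

184.9840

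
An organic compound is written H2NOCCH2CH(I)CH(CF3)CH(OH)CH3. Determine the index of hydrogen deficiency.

1

Element totals:
  C: 7
  H: 11
  F: 3
  I: 1
  N: 1
  O: 2
Molecular formula: C7H11F3INO2.
DoU = (2C + 2 + N − H − X) / 2 = (2·7 + 2 + 1 − 11 − 4) / 2 = 1.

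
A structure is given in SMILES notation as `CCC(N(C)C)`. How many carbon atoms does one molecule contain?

Atom tally by fragment:
  CH3 → C:1 H:3
  CH2 → C:1 H:2
  CH2N(CH3)2 → C:3 H:8 N:1
Element totals:
  C: 5
  H: 13
  N: 1

5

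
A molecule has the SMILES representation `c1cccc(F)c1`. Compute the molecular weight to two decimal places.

Atom tally by fragment:
  benzene ring core → C:6 H:6
  (− 1 ring H displaced by substituents)
  + F → F:1
Element totals:
  C: 6
  H: 5
  F: 1
Molecular formula: C6H5F.
  M = 6(12.011) + 5(1.008) + 18.998
    = 72.066 + 5.040 + 18.998 = 96.104

96.10 g/mol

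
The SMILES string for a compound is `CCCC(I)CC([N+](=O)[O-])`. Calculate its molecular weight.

Atom tally by fragment:
  CH3 → C:1 H:3
  CH2 → C:1 H:2
  CH2 → C:1 H:2
  CH(I) → C:1 H:1 I:1
  CH2 → C:1 H:2
  CH2NO2 → C:1 H:2 N:1 O:2
Element totals:
  C: 6
  H: 12
  I: 1
  N: 1
  O: 2
Molecular formula: C6H12INO2.
  M = 6(12.011) + 12(1.008) + 126.904 + 14.007 + 2(15.999)
    = 72.066 + 12.096 + 126.904 + 14.007 + 31.998 = 257.071

257.07 g/mol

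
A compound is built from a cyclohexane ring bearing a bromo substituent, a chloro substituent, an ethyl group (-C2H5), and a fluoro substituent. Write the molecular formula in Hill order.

Atom tally by fragment:
  cyclohexane ring core → C:6 H:12
  (− 4 ring H displaced by substituents)
  + Br → Br:1
  + Cl → Cl:1
  + C2H5 → C:2 H:5
  + F → F:1
Element totals:
  C: 8
  H: 13
  Br: 1
  Cl: 1
  F: 1

C8H13BrClF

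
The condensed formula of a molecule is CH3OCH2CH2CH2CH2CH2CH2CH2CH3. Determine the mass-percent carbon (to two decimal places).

Atom tally by fragment:
  CH3OCH2 → C:2 H:5 O:1
  CH2 → C:1 H:2
  CH2 → C:1 H:2
  CH2 → C:1 H:2
  CH2 → C:1 H:2
  CH2 → C:1 H:2
  CH2 → C:1 H:2
  CH3 → C:1 H:3
Element totals:
  C: 9
  H: 20
  O: 1
Molecular formula: C9H20O.
Molar mass = 144.258 g/mol.
Mass from C: 9 × 12.011 = 108.099 g/mol.
%C = 108.099 / 144.258 × 100 = 74.93%.

74.93%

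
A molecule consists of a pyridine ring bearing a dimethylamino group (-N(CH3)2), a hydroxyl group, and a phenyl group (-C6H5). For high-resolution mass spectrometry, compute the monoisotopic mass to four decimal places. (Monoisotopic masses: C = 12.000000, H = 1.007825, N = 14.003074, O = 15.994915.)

Atom tally by fragment:
  pyridine ring core → C:5 H:5 N:1
  (− 3 ring H displaced by substituents)
  + N(CH3)2 → N:1 C:2 H:6
  + OH → O:1 H:1
  + C6H5 → C:6 H:5
Element totals:
  C: 13
  H: 14
  N: 2
  O: 1
Molecular formula: C13H14N2O.
  M = 13(12.0) + 14(1.007825) + 2(14.003074) + 15.994915
    = 156.000000 + 14.109550 + 28.006148 + 15.994915 = 214.110613

214.1106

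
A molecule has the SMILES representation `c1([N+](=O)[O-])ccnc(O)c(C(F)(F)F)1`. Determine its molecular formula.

C6H3F3N2O3

Atom tally by fragment:
  pyridine ring core → C:5 H:5 N:1
  (− 3 ring H displaced by substituents)
  + NO2 → N:1 O:2
  + OH → O:1 H:1
  + CF3 → C:1 F:3
Element totals:
  C: 6
  H: 3
  F: 3
  N: 2
  O: 3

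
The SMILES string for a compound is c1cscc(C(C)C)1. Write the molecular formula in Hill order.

C7H10S

Atom tally by fragment:
  thiophene ring core → C:4 H:4 S:1
  (− 1 ring H displaced by substituents)
  + CH(CH3)2 → C:3 H:7
Element totals:
  C: 7
  H: 10
  S: 1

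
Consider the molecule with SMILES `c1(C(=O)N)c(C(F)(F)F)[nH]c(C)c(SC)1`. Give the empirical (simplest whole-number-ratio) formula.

C8H9F3N2OS

Atom tally by fragment:
  pyrrole ring core → C:4 H:5 N:1
  (− 4 ring H displaced by substituents)
  + CONH2 → C:1 H:2 O:1 N:1
  + CF3 → C:1 F:3
  + CH3 → C:1 H:3
  + SCH3 → C:1 H:3 S:1
Element totals:
  C: 8
  H: 9
  F: 3
  N: 2
  O: 1
  S: 1
Molecular formula: C8H9F3N2OS.
gcd of subscripts (8, 3, 9, 2, 1, 1) = 1, so the empirical formula equals the molecular formula.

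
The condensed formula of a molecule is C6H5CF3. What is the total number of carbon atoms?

Element totals:
  C: 7
  H: 5
  F: 3

7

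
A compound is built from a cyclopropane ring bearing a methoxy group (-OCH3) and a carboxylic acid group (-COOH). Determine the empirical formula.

Atom tally by fragment:
  cyclopropane ring core → C:3 H:6
  (− 2 ring H displaced by substituents)
  + OCH3 → C:1 H:3 O:1
  + COOH → C:1 H:1 O:2
Element totals:
  C: 5
  H: 8
  O: 3
Molecular formula: C5H8O3.
gcd of subscripts (5, 8, 3) = 1, so the empirical formula equals the molecular formula.

C5H8O3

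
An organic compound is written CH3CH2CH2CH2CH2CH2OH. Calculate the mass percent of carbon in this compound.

Atom tally by fragment:
  CH3 → C:1 H:3
  CH2 → C:1 H:2
  CH2 → C:1 H:2
  CH2 → C:1 H:2
  CH2CH2OH → C:2 H:5 O:1
Element totals:
  C: 6
  H: 14
  O: 1
Molecular formula: C6H14O.
Molar mass = 102.177 g/mol.
Mass from C: 6 × 12.011 = 72.066 g/mol.
%C = 72.066 / 102.177 × 100 = 70.53%.

70.53%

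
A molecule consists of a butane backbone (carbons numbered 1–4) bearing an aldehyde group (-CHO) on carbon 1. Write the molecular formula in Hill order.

C5H10O

Atom tally by fragment:
  OHCCH2 → C:2 H:3 O:1
  CH2 → C:1 H:2
  CH2 → C:1 H:2
  CH3 → C:1 H:3
Element totals:
  C: 5
  H: 10
  O: 1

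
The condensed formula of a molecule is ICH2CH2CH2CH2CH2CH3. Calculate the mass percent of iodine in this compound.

Atom tally by fragment:
  ICH2 → C:1 H:2 I:1
  CH2 → C:1 H:2
  CH2 → C:1 H:2
  CH2 → C:1 H:2
  CH2 → C:1 H:2
  CH3 → C:1 H:3
Element totals:
  C: 6
  H: 13
  I: 1
Molecular formula: C6H13I.
Molar mass = 212.074 g/mol.
Mass from I: 1 × 126.904 = 126.904 g/mol.
%I = 126.904 / 212.074 × 100 = 59.84%.

59.84%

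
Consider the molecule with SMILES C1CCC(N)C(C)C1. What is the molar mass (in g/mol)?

Atom tally by fragment:
  cyclohexane ring core → C:6 H:12
  (− 2 ring H displaced by substituents)
  + NH2 → N:1 H:2
  + CH3 → C:1 H:3
Element totals:
  C: 7
  H: 15
  N: 1
Molecular formula: C7H15N.
  M = 7(12.011) + 15(1.008) + 14.007
    = 84.077 + 15.120 + 14.007 = 113.204

113.20 g/mol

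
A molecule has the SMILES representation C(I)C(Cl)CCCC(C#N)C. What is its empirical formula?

C8H13ClIN

Atom tally by fragment:
  ICH2 → C:1 H:2 I:1
  CH(Cl) → C:1 H:1 Cl:1
  CH2 → C:1 H:2
  CH2 → C:1 H:2
  CH2 → C:1 H:2
  CH(CN) → C:2 H:1 N:1
  CH3 → C:1 H:3
Element totals:
  C: 8
  H: 13
  Cl: 1
  I: 1
  N: 1
Molecular formula: C8H13ClIN.
gcd of subscripts (8, 1, 13, 1, 1) = 1, so the empirical formula equals the molecular formula.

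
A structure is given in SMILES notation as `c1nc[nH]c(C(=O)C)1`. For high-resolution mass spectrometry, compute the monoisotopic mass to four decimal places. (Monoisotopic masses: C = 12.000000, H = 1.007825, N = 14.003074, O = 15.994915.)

110.0480

Atom tally by fragment:
  imidazole ring core → C:3 H:4 N:2
  (− 1 ring H displaced by substituents)
  + COCH3 → C:2 H:3 O:1
Element totals:
  C: 5
  H: 6
  N: 2
  O: 1
Molecular formula: C5H6N2O.
  M = 5(12.0) + 6(1.007825) + 2(14.003074) + 15.994915
    = 60.000000 + 6.046950 + 28.006148 + 15.994915 = 110.048013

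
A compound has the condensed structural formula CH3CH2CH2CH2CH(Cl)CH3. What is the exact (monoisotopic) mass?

120.0706

Atom tally by fragment:
  CH3 → C:1 H:3
  CH2 → C:1 H:2
  CH2 → C:1 H:2
  CH2 → C:1 H:2
  CH(Cl) → C:1 H:1 Cl:1
  CH3 → C:1 H:3
Element totals:
  C: 6
  H: 13
  Cl: 1
Molecular formula: C6H13Cl.
  M = 6(12.0) + 13(1.007825) + 34.968853
    = 72.000000 + 13.101725 + 34.968853 = 120.070578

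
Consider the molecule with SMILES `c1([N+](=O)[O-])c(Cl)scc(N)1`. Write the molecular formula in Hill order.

C4H3ClN2O2S

Atom tally by fragment:
  thiophene ring core → C:4 H:4 S:1
  (− 3 ring H displaced by substituents)
  + NO2 → N:1 O:2
  + Cl → Cl:1
  + NH2 → N:1 H:2
Element totals:
  C: 4
  H: 3
  Cl: 1
  N: 2
  O: 2
  S: 1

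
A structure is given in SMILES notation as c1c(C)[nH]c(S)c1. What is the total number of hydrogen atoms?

7

Atom tally by fragment:
  pyrrole ring core → C:4 H:5 N:1
  (− 2 ring H displaced by substituents)
  + CH3 → C:1 H:3
  + SH → S:1 H:1
Element totals:
  C: 5
  H: 7
  N: 1
  S: 1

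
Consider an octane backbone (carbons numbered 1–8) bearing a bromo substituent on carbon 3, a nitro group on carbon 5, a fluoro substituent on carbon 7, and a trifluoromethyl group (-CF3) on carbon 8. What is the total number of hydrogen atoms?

Atom tally by fragment:
  CH3 → C:1 H:3
  CH2 → C:1 H:2
  CH(Br) → C:1 H:1 Br:1
  CH2 → C:1 H:2
  CH(NO2) → C:1 H:1 N:1 O:2
  CH2 → C:1 H:2
  CH(F) → C:1 H:1 F:1
  CH2CF3 → C:2 H:2 F:3
Element totals:
  C: 9
  H: 14
  Br: 1
  F: 4
  N: 1
  O: 2

14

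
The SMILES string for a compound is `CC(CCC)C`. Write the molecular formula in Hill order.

Atom tally by fragment:
  CH3 → C:1 H:3
  CH(CH2CH2CH3) → C:4 H:8
  CH3 → C:1 H:3
Element totals:
  C: 6
  H: 14

C6H14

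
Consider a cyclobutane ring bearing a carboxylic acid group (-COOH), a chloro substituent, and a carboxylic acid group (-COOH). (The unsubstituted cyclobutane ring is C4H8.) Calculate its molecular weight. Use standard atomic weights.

178.57 g/mol

Atom tally by fragment:
  cyclobutane ring core → C:4 H:8
  (− 3 ring H displaced by substituents)
  + COOH → C:1 H:1 O:2
  + Cl → Cl:1
  + COOH → C:1 H:1 O:2
Element totals:
  C: 6
  H: 7
  Cl: 1
  O: 4
Molecular formula: C6H7ClO4.
  M = 6(12.011) + 7(1.008) + 35.45 + 4(15.999)
    = 72.066 + 7.056 + 35.450 + 63.996 = 178.568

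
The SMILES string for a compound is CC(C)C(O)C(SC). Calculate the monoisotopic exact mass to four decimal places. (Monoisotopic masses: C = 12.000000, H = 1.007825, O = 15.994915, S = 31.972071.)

134.0765

Atom tally by fragment:
  CH3 → C:1 H:3
  CH(CH3) → C:2 H:4
  CH(OH) → C:1 H:2 O:1
  CH2SCH3 → C:2 H:5 S:1
Element totals:
  C: 6
  H: 14
  O: 1
  S: 1
Molecular formula: C6H14OS.
  M = 6(12.0) + 14(1.007825) + 15.994915 + 31.972071
    = 72.000000 + 14.109550 + 15.994915 + 31.972071 = 134.076536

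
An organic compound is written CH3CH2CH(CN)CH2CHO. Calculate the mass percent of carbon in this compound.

64.84%

Atom tally by fragment:
  CH3 → C:1 H:3
  CH2 → C:1 H:2
  CH(CN) → C:2 H:1 N:1
  CH2CHO → C:2 H:3 O:1
Element totals:
  C: 6
  H: 9
  N: 1
  O: 1
Molecular formula: C6H9NO.
Molar mass = 111.144 g/mol.
Mass from C: 6 × 12.011 = 72.066 g/mol.
%C = 72.066 / 111.144 × 100 = 64.84%.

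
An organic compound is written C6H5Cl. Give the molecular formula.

Element totals:
  C: 6
  H: 5
  Cl: 1

C6H5Cl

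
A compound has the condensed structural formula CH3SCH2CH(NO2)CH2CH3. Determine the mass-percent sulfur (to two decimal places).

21.49%

Atom tally by fragment:
  CH3SCH2 → C:2 H:5 S:1
  CH(NO2) → C:1 H:1 N:1 O:2
  CH2 → C:1 H:2
  CH3 → C:1 H:3
Element totals:
  C: 5
  H: 11
  N: 1
  O: 2
  S: 1
Molecular formula: C5H11NO2S.
Molar mass = 149.208 g/mol.
Mass from S: 1 × 32.06 = 32.060 g/mol.
%S = 32.060 / 149.208 × 100 = 21.49%.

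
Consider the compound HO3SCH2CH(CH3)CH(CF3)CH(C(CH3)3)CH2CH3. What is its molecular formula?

C12H23F3O3S

Element totals:
  C: 12
  H: 23
  F: 3
  O: 3
  S: 1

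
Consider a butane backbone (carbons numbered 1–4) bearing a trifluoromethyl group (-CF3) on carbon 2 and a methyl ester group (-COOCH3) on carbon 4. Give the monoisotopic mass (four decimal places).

184.0711

Atom tally by fragment:
  CH3 → C:1 H:3
  CH(CF3) → C:2 H:1 F:3
  CH2 → C:1 H:2
  CH2COOCH3 → C:3 H:5 O:2
Element totals:
  C: 7
  H: 11
  F: 3
  O: 2
Molecular formula: C7H11F3O2.
  M = 7(12.0) + 11(1.007825) + 3(18.998403) + 2(15.994915)
    = 84.000000 + 11.086075 + 56.995209 + 31.989830 = 184.071114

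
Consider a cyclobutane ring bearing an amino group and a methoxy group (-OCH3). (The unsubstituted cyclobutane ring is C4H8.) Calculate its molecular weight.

Atom tally by fragment:
  cyclobutane ring core → C:4 H:8
  (− 2 ring H displaced by substituents)
  + NH2 → N:1 H:2
  + OCH3 → C:1 H:3 O:1
Element totals:
  C: 5
  H: 11
  N: 1
  O: 1
Molecular formula: C5H11NO.
  M = 5(12.011) + 11(1.008) + 14.007 + 15.999
    = 60.055 + 11.088 + 14.007 + 15.999 = 101.149

101.15 g/mol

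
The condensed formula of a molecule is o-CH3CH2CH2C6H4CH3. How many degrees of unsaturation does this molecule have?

Element totals:
  C: 10
  H: 14
Molecular formula: C10H14.
DoU = (2C + 2 + N − H − X) / 2 = (2·10 + 2 + 0 − 14 − 0) / 2 = 4.

4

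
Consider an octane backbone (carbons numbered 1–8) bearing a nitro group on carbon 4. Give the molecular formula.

C8H17NO2

Atom tally by fragment:
  CH3 → C:1 H:3
  CH2 → C:1 H:2
  CH2 → C:1 H:2
  CH(NO2) → C:1 H:1 N:1 O:2
  CH2 → C:1 H:2
  CH2 → C:1 H:2
  CH2 → C:1 H:2
  CH3 → C:1 H:3
Element totals:
  C: 8
  H: 17
  N: 1
  O: 2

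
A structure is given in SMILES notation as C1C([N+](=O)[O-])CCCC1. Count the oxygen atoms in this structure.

Atom tally by fragment:
  cyclohexane ring core → C:6 H:12
  (− 1 ring H displaced by substituents)
  + NO2 → N:1 O:2
Element totals:
  C: 6
  H: 11
  N: 1
  O: 2

2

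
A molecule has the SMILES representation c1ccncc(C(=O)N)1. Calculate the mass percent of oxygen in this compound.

Atom tally by fragment:
  pyridine ring core → C:5 H:5 N:1
  (− 1 ring H displaced by substituents)
  + CONH2 → C:1 H:2 O:1 N:1
Element totals:
  C: 6
  H: 6
  N: 2
  O: 1
Molecular formula: C6H6N2O.
Molar mass = 122.127 g/mol.
Mass from O: 1 × 15.999 = 15.999 g/mol.
%O = 15.999 / 122.127 × 100 = 13.10%.

13.10%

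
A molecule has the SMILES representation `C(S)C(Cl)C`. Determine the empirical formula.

C3H7ClS

Atom tally by fragment:
  HSCH2 → C:1 H:3 S:1
  CH(Cl) → C:1 H:1 Cl:1
  CH3 → C:1 H:3
Element totals:
  C: 3
  H: 7
  Cl: 1
  S: 1
Molecular formula: C3H7ClS.
gcd of subscripts (3, 1, 7, 1) = 1, so the empirical formula equals the molecular formula.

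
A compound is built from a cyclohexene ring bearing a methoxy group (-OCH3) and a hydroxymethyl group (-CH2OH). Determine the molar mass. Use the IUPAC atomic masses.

142.20 g/mol

Atom tally by fragment:
  cyclohexene ring core → C:6 H:10
  (− 2 ring H displaced by substituents)
  + OCH3 → C:1 H:3 O:1
  + CH2OH → C:1 H:3 O:1
Element totals:
  C: 8
  H: 14
  O: 2
Molecular formula: C8H14O2.
  M = 8(12.011) + 14(1.008) + 2(15.999)
    = 96.088 + 14.112 + 31.998 = 142.198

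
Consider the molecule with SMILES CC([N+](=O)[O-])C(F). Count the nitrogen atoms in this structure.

Atom tally by fragment:
  CH3 → C:1 H:3
  CH(NO2) → C:1 H:1 N:1 O:2
  CH2F → C:1 H:2 F:1
Element totals:
  C: 3
  H: 6
  F: 1
  N: 1
  O: 2

1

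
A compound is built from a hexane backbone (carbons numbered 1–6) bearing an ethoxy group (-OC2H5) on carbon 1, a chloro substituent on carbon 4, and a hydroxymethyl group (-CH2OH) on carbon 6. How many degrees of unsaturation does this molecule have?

Atom tally by fragment:
  C2H5OCH2 → C:3 H:7 O:1
  CH2 → C:1 H:2
  CH2 → C:1 H:2
  CH(Cl) → C:1 H:1 Cl:1
  CH2 → C:1 H:2
  CH2CH2OH → C:2 H:5 O:1
Element totals:
  C: 9
  H: 19
  Cl: 1
  O: 2
Molecular formula: C9H19ClO2.
DoU = (2C + 2 + N − H − X) / 2 = (2·9 + 2 + 0 − 19 − 1) / 2 = 0.

0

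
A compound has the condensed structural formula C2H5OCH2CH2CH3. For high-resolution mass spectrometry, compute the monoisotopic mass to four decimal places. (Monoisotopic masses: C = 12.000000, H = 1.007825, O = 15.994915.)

Element totals:
  C: 5
  H: 12
  O: 1
Molecular formula: C5H12O.
  M = 5(12.0) + 12(1.007825) + 15.994915
    = 60.000000 + 12.093900 + 15.994915 = 88.088815

88.0888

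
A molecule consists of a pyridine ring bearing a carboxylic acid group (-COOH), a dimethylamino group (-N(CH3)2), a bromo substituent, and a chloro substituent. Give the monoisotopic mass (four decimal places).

Atom tally by fragment:
  pyridine ring core → C:5 H:5 N:1
  (− 4 ring H displaced by substituents)
  + COOH → C:1 H:1 O:2
  + N(CH3)2 → N:1 C:2 H:6
  + Br → Br:1
  + Cl → Cl:1
Element totals:
  C: 8
  H: 8
  Br: 1
  Cl: 1
  N: 2
  O: 2
Molecular formula: C8H8BrClN2O2.
  M = 8(12.0) + 8(1.007825) + 78.918338 + 34.968853 + 2(14.003074) + 2(15.994915)
    = 96.000000 + 8.062600 + 78.918338 + 34.968853 + 28.006148 + 31.989830 = 277.945769

277.9458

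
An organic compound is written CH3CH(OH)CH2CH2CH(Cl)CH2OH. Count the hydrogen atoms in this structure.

13

Element totals:
  C: 6
  H: 13
  Cl: 1
  O: 2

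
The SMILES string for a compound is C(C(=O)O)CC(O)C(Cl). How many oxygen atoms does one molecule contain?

Atom tally by fragment:
  HOOCCH2 → C:2 H:3 O:2
  CH2 → C:1 H:2
  CH(OH) → C:1 H:2 O:1
  CH2Cl → C:1 H:2 Cl:1
Element totals:
  C: 5
  H: 9
  Cl: 1
  O: 3

3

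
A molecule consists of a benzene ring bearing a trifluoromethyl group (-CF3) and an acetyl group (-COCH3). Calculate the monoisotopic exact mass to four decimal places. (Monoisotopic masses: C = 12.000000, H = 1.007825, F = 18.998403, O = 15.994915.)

188.0449

Atom tally by fragment:
  benzene ring core → C:6 H:6
  (− 2 ring H displaced by substituents)
  + CF3 → C:1 F:3
  + COCH3 → C:2 H:3 O:1
Element totals:
  C: 9
  H: 7
  F: 3
  O: 1
Molecular formula: C9H7F3O.
  M = 9(12.0) + 7(1.007825) + 3(18.998403) + 15.994915
    = 108.000000 + 7.054775 + 56.995209 + 15.994915 = 188.044899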